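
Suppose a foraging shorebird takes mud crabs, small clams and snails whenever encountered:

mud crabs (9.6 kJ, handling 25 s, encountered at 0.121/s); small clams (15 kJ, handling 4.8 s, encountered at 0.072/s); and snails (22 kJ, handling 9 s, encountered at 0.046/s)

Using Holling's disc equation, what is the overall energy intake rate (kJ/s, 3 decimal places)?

0.680 kJ/s

R = Σλ_iE_i / (1 + Σλ_ih_i)
Numerator: 0.121×9.6 + 0.072×15 + 0.046×22 = 3.254
Denominator: 1 + 0.121×25 + 0.072×4.8 + 0.046×9 = 4.785
R = 3.254/4.785 = 0.68 kJ/s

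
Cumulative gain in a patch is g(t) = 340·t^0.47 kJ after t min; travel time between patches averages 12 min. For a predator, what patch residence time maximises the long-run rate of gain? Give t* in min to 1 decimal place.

10.6 min

Optimal t* satisfies g'(t*) = g(t*)/(T + t*).
g'(t) = 0.47·340·t^-0.53. Setting 0.47·340·t^-0.53 = 340·t^0.47/(12+t) gives 0.47(12+t) = t, so 0.53·t = 0.47×12.
t* = 0.47×12/0.53 = 10.64 min.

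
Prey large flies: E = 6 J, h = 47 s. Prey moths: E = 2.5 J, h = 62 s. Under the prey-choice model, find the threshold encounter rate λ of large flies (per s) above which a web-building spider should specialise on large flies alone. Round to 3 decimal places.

0.010 per s

The zero-one rule: include moths iff E₂/h₂ > λE₁/(1+λh₁). Equality gives the switch point.
λE₁h₂ = E₂ + λE₂h₁ ⇒ λ = E₂/(E₁h₂ − E₂h₁) = 2.5/(372 − 117.5) = 0.009823 per s.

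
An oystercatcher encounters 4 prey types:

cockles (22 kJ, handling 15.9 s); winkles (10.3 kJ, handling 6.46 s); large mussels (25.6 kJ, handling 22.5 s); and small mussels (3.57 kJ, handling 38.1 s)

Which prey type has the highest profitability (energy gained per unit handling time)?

In descending order of E/h:
winkles: 10.3/6.46 = 1.59 kJ/s
cockles: 22/15.9 = 1.38 kJ/s
large mussels: 25.6/22.5 = 1.14 kJ/s
small mussels: 3.57/38.1 = 0.0937 kJ/s

winkles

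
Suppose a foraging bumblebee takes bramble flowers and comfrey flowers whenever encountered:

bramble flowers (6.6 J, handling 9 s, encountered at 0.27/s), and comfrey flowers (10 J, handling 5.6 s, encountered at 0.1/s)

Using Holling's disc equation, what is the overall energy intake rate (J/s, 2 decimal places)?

0.70 J/s

Energy encountered per unit search time: 0.27×6.6 + 0.1×10 = 2.782 J/s.
Handling time per unit search time: 0.27×9 + 0.1×5.6 = 2.99.
Rate = 2.782/(1 + 2.99) = 0.6972 J/s.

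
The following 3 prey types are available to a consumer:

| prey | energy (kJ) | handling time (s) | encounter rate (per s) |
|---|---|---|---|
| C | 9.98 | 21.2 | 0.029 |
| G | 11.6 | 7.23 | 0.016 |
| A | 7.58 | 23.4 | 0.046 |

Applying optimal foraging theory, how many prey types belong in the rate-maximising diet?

3

Profitabilities (E/h, kJ/s): G 1.6, C 0.471, A 0.324. Add prey in this order while the next type's profitability exceeds the intake rate on those already taken.
Rate on top 1: 0.1664. C: 0.471 > 0.1664 → include.
Rate on top 2: 0.2745. A: 0.324 > 0.2745 → include.
Optimal diet: G, C, A — 3 of 3 types.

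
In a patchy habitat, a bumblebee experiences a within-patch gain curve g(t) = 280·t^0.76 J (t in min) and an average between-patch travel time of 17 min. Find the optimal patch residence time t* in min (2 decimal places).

53.83 min

By the marginal value theorem, leave when the instantaneous gain rate g'(t) equals the habitat-wide average g(t)/(T + t).
g'(t) = 0.76·280·t^-0.24. Setting 0.76·280·t^-0.24 = 280·t^0.76/(17+t) gives 0.76(17+t) = t, so 0.24·t = 0.76×17.
t* = 0.76×17/0.24 = 53.83 min.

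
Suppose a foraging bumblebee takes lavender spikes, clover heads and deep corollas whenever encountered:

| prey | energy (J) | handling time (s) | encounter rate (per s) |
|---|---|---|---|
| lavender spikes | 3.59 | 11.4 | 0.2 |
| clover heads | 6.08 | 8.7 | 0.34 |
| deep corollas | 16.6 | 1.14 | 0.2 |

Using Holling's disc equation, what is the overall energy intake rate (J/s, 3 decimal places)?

R = Σλ_iE_i / (1 + Σλ_ih_i)
Numerator: 0.2×3.59 + 0.34×6.08 + 0.2×16.6 = 6.105
Denominator: 1 + 0.2×11.4 + 0.34×8.7 + 0.2×1.14 = 6.466
R = 6.105/6.466 = 0.9442 J/s

0.944 J/s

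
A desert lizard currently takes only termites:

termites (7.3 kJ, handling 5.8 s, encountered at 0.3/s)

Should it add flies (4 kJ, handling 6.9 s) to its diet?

No

Current rate: (0.3×7.3)/(1 + 0.3×5.8) = 0.7993 kJ/s.
flies: E/h = 4/6.9 = 0.5797 kJ/s.
Since 0.5797 < R, time spent handling flies is better spent searching.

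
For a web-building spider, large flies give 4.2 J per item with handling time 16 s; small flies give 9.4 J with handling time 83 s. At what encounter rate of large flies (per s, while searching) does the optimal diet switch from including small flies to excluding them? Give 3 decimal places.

0.047 per s

The zero-one rule: include small flies iff E₂/h₂ > λE₁/(1+λh₁). Equality gives the switch point.
λE₁h₂ = E₂ + λE₂h₁ ⇒ λ = E₂/(E₁h₂ − E₂h₁) = 9.4/(348.6 − 150.4) = 0.04743 per s.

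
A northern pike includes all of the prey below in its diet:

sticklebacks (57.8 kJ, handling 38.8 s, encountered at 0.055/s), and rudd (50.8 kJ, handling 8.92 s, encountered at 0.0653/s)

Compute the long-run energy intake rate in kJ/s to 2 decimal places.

1.75 kJ/s

R = Σλ_iE_i / (1 + Σλ_ih_i)
Numerator: 0.055×57.8 + 0.0653×50.8 = 6.496
Denominator: 1 + 0.055×38.8 + 0.0653×8.92 = 3.716
R = 6.496/3.716 = 1.748 kJ/s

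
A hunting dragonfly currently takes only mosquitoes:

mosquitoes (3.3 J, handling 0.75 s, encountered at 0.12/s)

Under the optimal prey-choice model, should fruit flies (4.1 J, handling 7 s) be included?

Intake rate on the current diet: R = (0.12×3.3) / (1 + 0.12×0.75) = 0.396/1.09 = 0.3633 J/s.
Profitability of fruit flies: 4.1/7 = 0.5857 J/s.
0.5857 > 0.3633, so adding fruit flies raises the average — include it.

Yes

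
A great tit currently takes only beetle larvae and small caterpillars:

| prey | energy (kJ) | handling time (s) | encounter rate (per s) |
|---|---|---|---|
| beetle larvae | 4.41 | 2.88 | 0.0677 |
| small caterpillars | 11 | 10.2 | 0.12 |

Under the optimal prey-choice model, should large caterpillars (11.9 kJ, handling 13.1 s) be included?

On beetle larvae and small caterpillars alone, R = ΣλE/(1+Σλh) = 1.619/2.419 = 0.6691 kJ/s.
large caterpillars: E/h = 11.9/13.1 = 0.9084 kJ/s.
Since 0.9084 > R, including large caterpillars increases the long-run rate.

Yes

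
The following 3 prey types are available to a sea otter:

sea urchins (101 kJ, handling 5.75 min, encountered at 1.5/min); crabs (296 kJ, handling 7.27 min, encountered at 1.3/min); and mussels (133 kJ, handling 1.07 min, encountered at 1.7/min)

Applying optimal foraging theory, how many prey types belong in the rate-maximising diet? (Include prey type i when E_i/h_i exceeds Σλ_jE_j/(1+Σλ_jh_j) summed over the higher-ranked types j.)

1

Profitabilities (E/h, kJ/min): mussels 124, crabs 40.7, sea urchins 17.6. Add prey in this order while the next type's profitability exceeds the intake rate on those already taken.
Rate on top 1: 80.21. crabs: 40.7 < 80.21 → exclude; stop.
Optimal diet: mussels — 1 of 3 types.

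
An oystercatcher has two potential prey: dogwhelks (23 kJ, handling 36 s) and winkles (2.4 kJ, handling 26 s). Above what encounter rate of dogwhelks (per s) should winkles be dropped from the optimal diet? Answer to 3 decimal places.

0.005 per s

At the threshold, the rate on dogwhelks alone equals the profitability of winkles: λ·23/(1 + λ·36) = 2.4/26 = 0.09231.
Rearranging, λ(23 − 0.09231×36) = 0.09231, so λ = 0.09231/19.68 = 0.004691 per s.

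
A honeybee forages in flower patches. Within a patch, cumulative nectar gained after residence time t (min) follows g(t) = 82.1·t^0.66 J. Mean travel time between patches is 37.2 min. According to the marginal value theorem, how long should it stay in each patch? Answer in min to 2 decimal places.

72.21 min

By the marginal value theorem, leave when the instantaneous gain rate g'(t) equals the habitat-wide average g(t)/(T + t).
g'(t) = 0.66·82.1·t^-0.34. Setting 0.66·82.1·t^-0.34 = 82.1·t^0.66/(37.2+t) gives 0.66(37.2+t) = t, so 0.34·t = 0.66×37.2.
t* = 0.66×37.2/0.34 = 72.21 min.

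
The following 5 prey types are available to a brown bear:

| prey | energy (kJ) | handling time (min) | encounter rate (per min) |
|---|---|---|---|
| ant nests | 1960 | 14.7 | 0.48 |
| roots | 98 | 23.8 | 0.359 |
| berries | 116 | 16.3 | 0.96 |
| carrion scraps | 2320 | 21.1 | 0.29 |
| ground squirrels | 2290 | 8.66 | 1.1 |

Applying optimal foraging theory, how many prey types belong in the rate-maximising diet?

Profitabilities (E/h, kJ/min): ground squirrels 264, ant nests 133, carrion scraps 110, berries 7.12, roots 4.12. Add prey in this order while the next type's profitability exceeds the intake rate on those already taken.
Rate on top 1: 239.3. ant nests: 133 < 239.3 → exclude; stop.
Optimal diet: ground squirrels — 1 of 5 types.

1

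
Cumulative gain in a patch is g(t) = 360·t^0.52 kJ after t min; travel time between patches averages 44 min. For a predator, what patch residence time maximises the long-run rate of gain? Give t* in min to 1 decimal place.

Maximise g(t)/(T+t): set derivative to zero → g'(t)(T+t) = g(t).
g'(t) = 0.52·360·t^-0.48. Setting 0.52·360·t^-0.48 = 360·t^0.52/(44+t) gives 0.52(44+t) = t, so 0.48·t = 0.52×44.
t* = 0.52×44/0.48 = 47.67 min.

47.7 min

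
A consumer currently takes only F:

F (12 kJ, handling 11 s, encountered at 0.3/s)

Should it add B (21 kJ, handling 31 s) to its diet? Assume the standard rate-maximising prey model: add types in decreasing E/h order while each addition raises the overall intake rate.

No

On F alone, R = ΣλE/(1+Σλh) = 3.6/4.3 = 0.8372 kJ/s.
Profitability of B: 21/31 = 0.6774 kJ/s.
0.6774 < 0.8372, so adding B would lower the average — exclude it.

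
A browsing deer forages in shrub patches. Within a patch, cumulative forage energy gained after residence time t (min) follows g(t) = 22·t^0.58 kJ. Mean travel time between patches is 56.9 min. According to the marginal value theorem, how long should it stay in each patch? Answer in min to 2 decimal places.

Maximise g(t)/(T+t): set derivative to zero → g'(t)(T+t) = g(t).
g'(t) = 0.58·22·t^-0.42. Setting 0.58·22·t^-0.42 = 22·t^0.58/(56.9+t) gives 0.58(56.9+t) = t, so 0.42·t = 0.58×56.9.
t* = 0.58×56.9/0.42 = 78.58 min.

78.58 min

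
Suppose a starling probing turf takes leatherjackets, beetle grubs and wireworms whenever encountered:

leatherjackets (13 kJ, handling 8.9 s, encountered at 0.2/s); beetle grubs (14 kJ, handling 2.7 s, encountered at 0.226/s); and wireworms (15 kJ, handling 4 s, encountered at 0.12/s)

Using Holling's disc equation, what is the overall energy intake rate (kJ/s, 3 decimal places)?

1.954 kJ/s

R = (0.2×13 + 0.226×14 + 0.12×15) / (1 + 0.2×8.9 + 0.226×2.7 + 0.12×4) = 7.564/3.87 = 1.954 kJ/s.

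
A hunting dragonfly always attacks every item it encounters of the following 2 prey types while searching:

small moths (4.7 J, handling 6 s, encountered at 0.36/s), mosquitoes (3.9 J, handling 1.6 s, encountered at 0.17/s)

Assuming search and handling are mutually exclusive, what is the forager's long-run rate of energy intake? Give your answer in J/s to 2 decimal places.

0.69 J/s

Energy encountered per unit search time: 0.36×4.7 + 0.17×3.9 = 2.355 J/s.
Handling time per unit search time: 0.36×6 + 0.17×1.6 = 2.432.
Rate = 2.355/(1 + 2.432) = 0.6862 J/s.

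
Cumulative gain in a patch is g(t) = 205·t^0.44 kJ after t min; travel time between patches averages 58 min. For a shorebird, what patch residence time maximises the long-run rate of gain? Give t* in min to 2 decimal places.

By the marginal value theorem, leave when the instantaneous gain rate g'(t) equals the habitat-wide average g(t)/(T + t).
g'(t) = 0.44·205·t^-0.56. Setting 0.44·205·t^-0.56 = 205·t^0.44/(58+t) gives 0.44(58+t) = t, so 0.56·t = 0.44×58.
t* = 0.44×58/0.56 = 45.57 min.

45.57 min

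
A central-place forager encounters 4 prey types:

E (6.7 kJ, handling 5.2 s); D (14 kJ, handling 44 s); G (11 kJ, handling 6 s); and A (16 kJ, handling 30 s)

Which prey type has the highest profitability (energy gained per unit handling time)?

G

Profitability E/h (kJ/s): E = 6.7/5.2 = 1.29, D = 14/44 = 0.318, G = 11/6 = 1.83, A = 16/30 = 0.533.
Ranked: G > E > A > D.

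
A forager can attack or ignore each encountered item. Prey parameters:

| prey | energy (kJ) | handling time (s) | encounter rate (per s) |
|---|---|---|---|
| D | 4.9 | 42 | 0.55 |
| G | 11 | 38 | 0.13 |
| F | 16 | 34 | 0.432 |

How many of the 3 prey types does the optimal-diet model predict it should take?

E/h in descending order: F 0.471, G 0.289, D 0.117 kJ/s. The optimal diet is the largest prefix of this list for which every included type satisfies E_i/h_i > R on the types above it.
Rate on top 1: 0.4406. G: 0.289 < 0.4406 → exclude; stop.
Optimal diet: F — 1 of 3 types.

1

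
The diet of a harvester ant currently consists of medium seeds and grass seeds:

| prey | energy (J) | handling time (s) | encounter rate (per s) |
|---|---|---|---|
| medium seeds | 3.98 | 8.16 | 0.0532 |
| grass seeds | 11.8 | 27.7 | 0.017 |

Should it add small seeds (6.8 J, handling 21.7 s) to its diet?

Yes

Intake rate on the current diet: R = (0.0532×3.98 + 0.017×11.8) / (1 + 0.0532×8.16 + 0.017×27.7) = 0.4123/1.905 = 0.2164 J/s.
Profitability of small seeds: 6.8/21.7 = 0.3134 J/s.
0.3134 > 0.2164, so adding small seeds raises the average — include it.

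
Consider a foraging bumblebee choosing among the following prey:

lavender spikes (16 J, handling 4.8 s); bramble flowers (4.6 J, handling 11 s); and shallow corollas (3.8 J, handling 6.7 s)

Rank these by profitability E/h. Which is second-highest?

shallow corollas

In descending order of E/h:
lavender spikes: 16/4.8 = 3.33 J/s
shallow corollas: 3.8/6.7 = 0.567 J/s
bramble flowers: 4.6/11 = 0.418 J/s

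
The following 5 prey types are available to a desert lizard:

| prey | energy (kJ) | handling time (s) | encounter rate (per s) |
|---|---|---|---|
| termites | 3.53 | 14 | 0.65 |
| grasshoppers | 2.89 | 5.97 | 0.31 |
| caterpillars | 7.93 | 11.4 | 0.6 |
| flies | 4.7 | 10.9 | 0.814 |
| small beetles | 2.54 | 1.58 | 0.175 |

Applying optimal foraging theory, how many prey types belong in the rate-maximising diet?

2

E/h in descending order: small beetles 1.61, caterpillars 0.696, grasshoppers 0.484, flies 0.431, termites 0.252 kJ/s. The optimal diet is the largest prefix of this list for which every included type satisfies E_i/h_i > R on the types above it.
Rate on top 1: 0.3482. caterpillars: 0.696 > 0.3482 → include.
Rate on top 2: 0.641. grasshoppers: 0.484 < 0.641 → exclude; stop.
Optimal diet: small beetles, caterpillars — 2 of 5 types.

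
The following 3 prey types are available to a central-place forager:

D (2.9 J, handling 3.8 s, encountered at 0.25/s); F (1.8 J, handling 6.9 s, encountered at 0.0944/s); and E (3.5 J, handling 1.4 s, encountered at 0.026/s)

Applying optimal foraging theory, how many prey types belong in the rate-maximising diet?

Profitabilities (E/h, J/s): E 2.5, D 0.763, F 0.261. Add prey in this order while the next type's profitability exceeds the intake rate on those already taken.
Rate on top 1: 0.0878. D: 0.763 > 0.0878 → include.
Rate on top 2: 0.4108. F: 0.261 < 0.4108 → exclude; stop.
Optimal diet: E, D — 2 of 3 types.

2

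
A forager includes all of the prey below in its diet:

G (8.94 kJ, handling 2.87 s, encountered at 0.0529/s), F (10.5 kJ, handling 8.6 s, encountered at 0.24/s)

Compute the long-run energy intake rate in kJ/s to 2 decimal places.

R = (0.0529×8.94 + 0.24×10.5) / (1 + 0.0529×2.87 + 0.24×8.6) = 2.993/3.216 = 0.9307 kJ/s.

0.93 kJ/s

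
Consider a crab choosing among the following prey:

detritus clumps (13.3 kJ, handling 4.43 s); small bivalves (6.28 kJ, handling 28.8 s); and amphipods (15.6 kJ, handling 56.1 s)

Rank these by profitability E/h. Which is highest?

detritus clumps

Profitability E/h (kJ/s): detritus clumps = 13.3/4.43 = 3, small bivalves = 6.28/28.8 = 0.218, amphipods = 15.6/56.1 = 0.278.
Ranked: detritus clumps > amphipods > small bivalves.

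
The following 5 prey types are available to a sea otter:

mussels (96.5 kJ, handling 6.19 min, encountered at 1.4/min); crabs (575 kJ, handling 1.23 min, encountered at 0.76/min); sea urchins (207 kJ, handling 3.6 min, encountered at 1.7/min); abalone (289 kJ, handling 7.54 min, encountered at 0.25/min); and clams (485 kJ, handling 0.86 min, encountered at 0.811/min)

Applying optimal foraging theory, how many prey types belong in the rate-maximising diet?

2

Profitabilities (E/h, kJ/min): clams 564, crabs 467, sea urchins 57.5, abalone 38.3, mussels 15.6. Add prey in this order while the next type's profitability exceeds the intake rate on those already taken.
Rate on top 1: 231.7. crabs: 467 > 231.7 → include.
Rate on top 2: 315.4. sea urchins: 57.5 < 315.4 → exclude; stop.
Optimal diet: clams, crabs — 2 of 5 types.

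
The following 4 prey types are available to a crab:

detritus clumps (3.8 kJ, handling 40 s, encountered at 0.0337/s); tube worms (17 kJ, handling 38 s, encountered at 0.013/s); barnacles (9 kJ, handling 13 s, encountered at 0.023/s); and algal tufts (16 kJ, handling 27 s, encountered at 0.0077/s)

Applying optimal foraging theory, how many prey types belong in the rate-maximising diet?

3

E/h in descending order: barnacles 0.692, algal tufts 0.593, tube worms 0.447, detritus clumps 0.095 kJ/s. The optimal diet is the largest prefix of this list for which every included type satisfies E_i/h_i > R on the types above it.
Rate on top 1: 0.1594. algal tufts: 0.593 > 0.1594 → include.
Rate on top 2: 0.2191. tube worms: 0.447 > 0.2191 → include.
Rate on top 3: 0.2755. detritus clumps: 0.095 < 0.2755 → exclude; stop.
Optimal diet: barnacles, algal tufts, tube worms — 3 of 4 types.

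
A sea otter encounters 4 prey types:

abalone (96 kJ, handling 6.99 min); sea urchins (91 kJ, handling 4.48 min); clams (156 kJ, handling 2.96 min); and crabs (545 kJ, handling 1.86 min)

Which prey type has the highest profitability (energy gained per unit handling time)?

crabs

In descending order of E/h:
crabs: 545/1.86 = 293 kJ/min
clams: 156/2.96 = 52.7 kJ/min
sea urchins: 91/4.48 = 20.3 kJ/min
abalone: 96/6.99 = 13.7 kJ/min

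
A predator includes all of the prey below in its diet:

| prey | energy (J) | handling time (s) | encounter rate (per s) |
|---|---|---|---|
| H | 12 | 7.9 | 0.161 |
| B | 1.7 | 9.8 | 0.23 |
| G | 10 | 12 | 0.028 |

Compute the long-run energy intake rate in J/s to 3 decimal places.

0.535 J/s

R = Σλ_iE_i / (1 + Σλ_ih_i)
Numerator: 0.161×12 + 0.23×1.7 + 0.028×10 = 2.603
Denominator: 1 + 0.161×7.9 + 0.23×9.8 + 0.028×12 = 4.862
R = 2.603/4.862 = 0.5354 J/s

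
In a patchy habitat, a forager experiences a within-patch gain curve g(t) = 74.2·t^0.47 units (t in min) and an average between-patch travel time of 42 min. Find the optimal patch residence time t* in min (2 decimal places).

37.25 min

By the marginal value theorem, leave when the instantaneous gain rate g'(t) equals the habitat-wide average g(t)/(T + t).
g'(t) = 0.47·74.2·t^-0.53. Setting 0.47·74.2·t^-0.53 = 74.2·t^0.47/(42+t) gives 0.47(42+t) = t, so 0.53·t = 0.47×42.
t* = 0.47×42/0.53 = 37.25 min.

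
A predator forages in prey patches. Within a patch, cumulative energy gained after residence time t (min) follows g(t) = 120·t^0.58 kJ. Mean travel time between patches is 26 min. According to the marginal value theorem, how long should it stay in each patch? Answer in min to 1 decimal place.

By the marginal value theorem, leave when the instantaneous gain rate g'(t) equals the habitat-wide average g(t)/(T + t).
g'(t) = 0.58·120·t^-0.42. Setting 0.58·120·t^-0.42 = 120·t^0.58/(26+t) gives 0.58(26+t) = t, so 0.42·t = 0.58×26.
t* = 0.58×26/0.42 = 35.9 min.

35.9 min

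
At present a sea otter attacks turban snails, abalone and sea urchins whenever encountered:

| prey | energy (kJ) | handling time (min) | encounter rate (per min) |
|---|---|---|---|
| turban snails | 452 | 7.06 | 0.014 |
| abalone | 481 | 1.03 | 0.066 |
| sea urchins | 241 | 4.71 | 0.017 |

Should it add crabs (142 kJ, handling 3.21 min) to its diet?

Yes

Current rate: (0.014×452 + 0.066×481 + 0.017×241)/(1 + 0.014×7.06 + 0.066×1.03 + 0.017×4.71) = 33.82 kJ/min.
Profitability of crabs: 142/3.21 = 44.24 kJ/min.
Since 44.24 > R, including crabs increases the long-run rate.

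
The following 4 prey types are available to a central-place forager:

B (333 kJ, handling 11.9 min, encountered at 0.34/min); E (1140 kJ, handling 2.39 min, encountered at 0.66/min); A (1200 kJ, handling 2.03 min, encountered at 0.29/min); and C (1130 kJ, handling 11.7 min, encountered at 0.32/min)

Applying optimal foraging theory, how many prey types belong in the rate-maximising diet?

E/h in descending order: A 591, E 477, C 96.6, B 28 kJ/min. The optimal diet is the largest prefix of this list for which every included type satisfies E_i/h_i > R on the types above it.
Rate on top 1: 219. E: 477 > 219 → include.
Rate on top 2: 347.6. C: 96.6 < 347.6 → exclude; stop.
Optimal diet: A, E — 2 of 4 types.

2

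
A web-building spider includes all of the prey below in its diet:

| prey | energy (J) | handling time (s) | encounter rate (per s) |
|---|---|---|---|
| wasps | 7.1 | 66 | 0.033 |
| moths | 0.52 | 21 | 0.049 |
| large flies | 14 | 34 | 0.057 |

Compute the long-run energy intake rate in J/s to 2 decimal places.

R = Σλ_iE_i / (1 + Σλ_ih_i)
Numerator: 0.033×7.1 + 0.049×0.52 + 0.057×14 = 1.058
Denominator: 1 + 0.033×66 + 0.049×21 + 0.057×34 = 6.145
R = 1.058/6.145 = 0.1721 J/s

0.17 J/s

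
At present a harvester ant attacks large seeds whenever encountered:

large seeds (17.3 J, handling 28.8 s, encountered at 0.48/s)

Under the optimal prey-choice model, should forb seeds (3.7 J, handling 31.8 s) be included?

No

Current rate: (0.48×17.3)/(1 + 0.48×28.8) = 0.5602 J/s.
forb seeds: E/h = 3.7/31.8 = 0.1164 J/s.
0.1164 < 0.5602, so adding forb seeds would lower the average — exclude it.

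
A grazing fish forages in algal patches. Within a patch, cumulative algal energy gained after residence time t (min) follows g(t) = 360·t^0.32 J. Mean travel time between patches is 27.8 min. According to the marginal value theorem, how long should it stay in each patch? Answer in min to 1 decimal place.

13.1 min

By the marginal value theorem, leave when the instantaneous gain rate g'(t) equals the habitat-wide average g(t)/(T + t).
g'(t) = 0.32·360·t^-0.68. Setting 0.32·360·t^-0.68 = 360·t^0.32/(27.8+t) gives 0.32(27.8+t) = t, so 0.68·t = 0.32×27.8.
t* = 0.32×27.8/0.68 = 13.08 min.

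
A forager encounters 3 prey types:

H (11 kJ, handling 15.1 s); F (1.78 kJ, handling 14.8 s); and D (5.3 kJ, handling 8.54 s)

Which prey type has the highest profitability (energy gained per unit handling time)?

H

Profitability E/h (kJ/s): H = 11/15.1 = 0.728, F = 1.78/14.8 = 0.12, D = 5.3/8.54 = 0.621.
Ranked: H > D > F.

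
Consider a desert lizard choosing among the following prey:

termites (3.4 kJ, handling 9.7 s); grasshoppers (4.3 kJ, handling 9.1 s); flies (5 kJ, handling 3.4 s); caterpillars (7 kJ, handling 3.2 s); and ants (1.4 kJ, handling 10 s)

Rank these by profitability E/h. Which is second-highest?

flies

In descending order of E/h:
caterpillars: 7/3.2 = 2.19 kJ/s
flies: 5/3.4 = 1.47 kJ/s
grasshoppers: 4.3/9.1 = 0.473 kJ/s
termites: 3.4/9.7 = 0.351 kJ/s
ants: 1.4/10 = 0.14 kJ/s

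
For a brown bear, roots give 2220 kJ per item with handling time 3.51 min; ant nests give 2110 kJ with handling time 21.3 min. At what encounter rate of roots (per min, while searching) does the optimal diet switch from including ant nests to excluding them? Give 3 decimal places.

At the threshold, the rate on roots alone equals the profitability of ant nests: λ·2220/(1 + λ·3.51) = 2110/21.3 = 99.06.
Rearranging, λ(2220 − 99.06×3.51) = 99.06, so λ = 99.06/1872 = 0.05291 per min.

0.053 per min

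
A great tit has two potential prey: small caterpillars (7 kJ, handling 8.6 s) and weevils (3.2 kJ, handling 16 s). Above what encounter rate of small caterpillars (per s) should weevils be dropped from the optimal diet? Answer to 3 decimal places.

At the threshold, the rate on small caterpillars alone equals the profitability of weevils: λ·7/(1 + λ·8.6) = 3.2/16 = 0.2.
Rearranging, λ(7 − 0.2×8.6) = 0.2, so λ = 0.2/5.28 = 0.03788 per s.

0.038 per s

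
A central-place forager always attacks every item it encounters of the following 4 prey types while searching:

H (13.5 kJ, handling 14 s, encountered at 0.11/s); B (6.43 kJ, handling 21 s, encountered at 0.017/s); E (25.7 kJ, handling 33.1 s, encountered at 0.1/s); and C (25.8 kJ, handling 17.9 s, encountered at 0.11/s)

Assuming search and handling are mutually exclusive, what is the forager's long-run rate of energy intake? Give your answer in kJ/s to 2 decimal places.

R = (0.11×13.5 + 0.017×6.43 + 0.1×25.7 + 0.11×25.8) / (1 + 0.11×14 + 0.017×21 + 0.1×33.1 + 0.11×17.9) = 7.002/8.176 = 0.8564 kJ/s.

0.86 kJ/s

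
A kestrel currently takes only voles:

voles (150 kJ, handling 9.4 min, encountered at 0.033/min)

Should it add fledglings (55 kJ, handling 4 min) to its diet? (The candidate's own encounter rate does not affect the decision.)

On voles alone, R = ΣλE/(1+Σλh) = 4.95/1.31 = 3.778 kJ/min.
fledglings: E/h = 55/4 = 13.75 kJ/min.
Since 13.75 > R, including fledglings increases the long-run rate.

Yes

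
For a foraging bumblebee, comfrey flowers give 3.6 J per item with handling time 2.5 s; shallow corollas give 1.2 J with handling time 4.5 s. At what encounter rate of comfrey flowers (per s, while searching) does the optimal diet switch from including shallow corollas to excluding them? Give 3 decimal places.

Drop shallow corollas once their profitability E₂/h₂ falls below the rate achievable on comfrey flowers alone: E₂/h₂ = λE₁/(1 + λh₁).
Solve for λ: λE₁h₂ = E₂(1 + λh₁) → λ(E₁h₂ − E₂h₁) = E₂ → λ = E₂/(E₁h₂ − E₂h₁).
λ = 1.2/(3.6×4.5 − 1.2×2.5) = 1.2/13.2 = 0.09091 per s.

0.091 per s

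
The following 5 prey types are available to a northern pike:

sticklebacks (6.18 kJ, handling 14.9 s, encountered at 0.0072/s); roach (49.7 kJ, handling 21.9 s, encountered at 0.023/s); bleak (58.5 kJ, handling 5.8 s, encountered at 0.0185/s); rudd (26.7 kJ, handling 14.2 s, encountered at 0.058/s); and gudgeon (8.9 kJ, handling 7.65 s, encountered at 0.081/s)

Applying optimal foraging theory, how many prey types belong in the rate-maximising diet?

E/h in descending order: bleak 10.1, roach 2.27, rudd 1.88, gudgeon 1.16, sticklebacks 0.415 kJ/s. The optimal diet is the largest prefix of this list for which every included type satisfies E_i/h_i > R on the types above it.
Rate on top 1: 0.9774. roach: 2.27 > 0.9774 → include.
Rate on top 2: 1.381. rudd: 1.88 > 1.381 → include.
Rate on top 3: 1.55. gudgeon: 1.16 < 1.55 → exclude; stop.
Optimal diet: bleak, roach, rudd — 3 of 5 types.

3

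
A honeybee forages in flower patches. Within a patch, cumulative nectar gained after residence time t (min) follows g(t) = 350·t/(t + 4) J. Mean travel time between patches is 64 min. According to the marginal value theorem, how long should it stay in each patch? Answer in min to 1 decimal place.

Maximise g(t)/(T+t): set derivative to zero → g'(t)(T+t) = g(t).
g'(t) = 350·4/(t + 4)². Setting 350·4/(t+4)² = 350t/[(t+4)(64+t)] gives 4(64+t) = t(t+4), so t² = 4×64 = 256.
t* = √256 = 16 min.

16.0 min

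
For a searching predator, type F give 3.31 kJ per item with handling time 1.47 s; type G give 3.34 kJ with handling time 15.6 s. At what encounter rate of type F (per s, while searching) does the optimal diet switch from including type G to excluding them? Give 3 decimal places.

0.071 per s

The zero-one rule: include type G iff E₂/h₂ > λE₁/(1+λh₁). Equality gives the switch point.
λE₁h₂ = E₂ + λE₂h₁ ⇒ λ = E₂/(E₁h₂ − E₂h₁) = 3.34/(51.64 − 4.91) = 0.07148 per s.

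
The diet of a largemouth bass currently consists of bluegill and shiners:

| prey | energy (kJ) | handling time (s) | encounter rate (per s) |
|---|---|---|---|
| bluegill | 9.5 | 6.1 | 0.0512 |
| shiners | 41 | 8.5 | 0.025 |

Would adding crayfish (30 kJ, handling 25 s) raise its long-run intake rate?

Current rate: (0.0512×9.5 + 0.025×41)/(1 + 0.0512×6.1 + 0.025×8.5) = 0.9912 kJ/s.
crayfish: E/h = 30/25 = 1.2 kJ/s.
1.2 > 0.9912, so adding crayfish raises the average — include it.

Yes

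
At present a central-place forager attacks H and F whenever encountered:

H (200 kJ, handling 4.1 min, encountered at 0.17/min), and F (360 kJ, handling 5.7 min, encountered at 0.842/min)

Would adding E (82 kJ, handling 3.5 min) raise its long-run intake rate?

On H and F alone, R = ΣλE/(1+Σλh) = 337.1/6.496 = 51.89 kJ/min.
Profitability of E: 82/3.5 = 23.43 kJ/min.
23.43 < 51.89, so adding E would lower the average — exclude it.

No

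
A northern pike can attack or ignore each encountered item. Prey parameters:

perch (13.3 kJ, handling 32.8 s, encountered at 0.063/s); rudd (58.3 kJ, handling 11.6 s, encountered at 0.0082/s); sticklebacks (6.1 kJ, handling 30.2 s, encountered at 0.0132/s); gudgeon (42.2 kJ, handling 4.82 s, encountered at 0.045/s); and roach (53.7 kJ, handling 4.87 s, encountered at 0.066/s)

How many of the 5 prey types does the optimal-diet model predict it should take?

Rank by E/h (kJ/s): roach 11, gudgeon 8.76, rudd 5.03, perch 0.405, sticklebacks 0.202. Include each in turn until the next type's E/h falls below the running intake rate.
Rate on top 1: 2.682. gudgeon: 8.76 > 2.682 → include.
Rate on top 2: 3.538. rudd: 5.03 > 3.538 → include.
Rate on top 3: 3.625. perch: 0.405 < 3.625 → exclude; stop.
Optimal diet: roach, gudgeon, rudd — 3 of 5 types.

3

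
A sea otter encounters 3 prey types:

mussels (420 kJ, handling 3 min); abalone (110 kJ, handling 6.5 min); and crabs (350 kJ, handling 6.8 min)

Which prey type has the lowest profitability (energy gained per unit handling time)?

abalone

In descending order of E/h:
mussels: 420/3 = 140 kJ/min
crabs: 350/6.8 = 51.5 kJ/min
abalone: 110/6.5 = 16.9 kJ/min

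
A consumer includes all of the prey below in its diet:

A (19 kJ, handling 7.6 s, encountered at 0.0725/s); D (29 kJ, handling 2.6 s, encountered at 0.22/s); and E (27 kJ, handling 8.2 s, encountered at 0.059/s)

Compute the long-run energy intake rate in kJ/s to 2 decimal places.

R = Σλ_iE_i / (1 + Σλ_ih_i)
Numerator: 0.0725×19 + 0.22×29 + 0.059×27 = 9.351
Denominator: 1 + 0.0725×7.6 + 0.22×2.6 + 0.059×8.2 = 2.607
R = 9.351/2.607 = 3.587 kJ/s

3.59 kJ/s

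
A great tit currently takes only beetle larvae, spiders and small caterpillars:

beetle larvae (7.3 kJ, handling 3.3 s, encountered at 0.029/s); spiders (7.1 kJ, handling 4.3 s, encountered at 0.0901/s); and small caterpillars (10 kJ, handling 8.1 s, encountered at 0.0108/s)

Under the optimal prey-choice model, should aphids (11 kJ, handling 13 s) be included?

Current rate: (0.029×7.3 + 0.0901×7.1 + 0.0108×10)/(1 + 0.029×3.3 + 0.0901×4.3 + 0.0108×8.1) = 0.6109 kJ/s.
Profitability of aphids: 11/13 = 0.8462 kJ/s.
Since 0.8462 > R, including aphids increases the long-run rate.

Yes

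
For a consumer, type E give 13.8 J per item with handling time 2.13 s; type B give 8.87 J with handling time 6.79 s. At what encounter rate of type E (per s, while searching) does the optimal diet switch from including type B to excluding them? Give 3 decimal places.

Drop type B once their profitability E₂/h₂ falls below the rate achievable on type E alone: E₂/h₂ = λE₁/(1 + λh₁).
Solve for λ: λE₁h₂ = E₂(1 + λh₁) → λ(E₁h₂ − E₂h₁) = E₂ → λ = E₂/(E₁h₂ − E₂h₁).
λ = 8.87/(13.8×6.79 − 8.87×2.13) = 8.87/74.81 = 0.1186 per s.

0.119 per s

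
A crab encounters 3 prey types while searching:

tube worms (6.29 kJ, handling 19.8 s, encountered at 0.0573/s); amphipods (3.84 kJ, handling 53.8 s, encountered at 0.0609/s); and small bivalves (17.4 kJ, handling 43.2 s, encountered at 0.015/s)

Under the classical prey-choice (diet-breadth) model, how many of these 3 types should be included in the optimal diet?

2

Rank by E/h (kJ/s): small bivalves 0.403, tube worms 0.318, amphipods 0.0714. Include each in turn until the next type's E/h falls below the running intake rate.
Rate on top 1: 0.1584. tube worms: 0.318 > 0.1584 → include.
Rate on top 2: 0.2233. amphipods: 0.0714 < 0.2233 → exclude; stop.
Optimal diet: small bivalves, tube worms — 2 of 3 types.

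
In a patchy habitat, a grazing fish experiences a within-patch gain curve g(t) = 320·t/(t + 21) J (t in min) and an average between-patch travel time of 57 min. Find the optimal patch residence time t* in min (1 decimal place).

34.6 min

By the marginal value theorem, leave when the instantaneous gain rate g'(t) equals the habitat-wide average g(t)/(T + t).
g'(t) = 320·21/(t + 21)². Setting 320·21/(t+21)² = 320t/[(t+21)(57+t)] gives 21(57+t) = t(t+21), so t² = 21×57 = 1197.
t* = √1197 = 34.6 min.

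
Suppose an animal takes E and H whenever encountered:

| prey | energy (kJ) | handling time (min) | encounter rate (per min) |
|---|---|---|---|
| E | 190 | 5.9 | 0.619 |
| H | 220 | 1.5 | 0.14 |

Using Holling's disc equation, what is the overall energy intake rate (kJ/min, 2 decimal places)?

30.52 kJ/min

R = Σλ_iE_i / (1 + Σλ_ih_i)
Numerator: 0.619×190 + 0.14×220 = 148.4
Denominator: 1 + 0.619×5.9 + 0.14×1.5 = 4.862
R = 148.4/4.862 = 30.52 kJ/min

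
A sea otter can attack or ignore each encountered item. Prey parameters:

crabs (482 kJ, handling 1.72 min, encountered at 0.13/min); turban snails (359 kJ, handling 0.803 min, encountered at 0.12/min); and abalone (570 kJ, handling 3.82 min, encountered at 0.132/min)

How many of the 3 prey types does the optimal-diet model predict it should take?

3

E/h in descending order: turban snails 447, crabs 280, abalone 149 kJ/min. The optimal diet is the largest prefix of this list for which every included type satisfies E_i/h_i > R on the types above it.
Rate on top 1: 39.29. crabs: 280 > 39.29 → include.
Rate on top 2: 80.11. abalone: 149 > 80.11 → include.
Optimal diet: turban snails, crabs, abalone — 3 of 3 types.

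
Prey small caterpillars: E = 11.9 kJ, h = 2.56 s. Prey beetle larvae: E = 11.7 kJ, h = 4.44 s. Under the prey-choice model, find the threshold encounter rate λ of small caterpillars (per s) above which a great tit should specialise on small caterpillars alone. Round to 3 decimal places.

Drop beetle larvae once their profitability E₂/h₂ falls below the rate achievable on small caterpillars alone: E₂/h₂ = λE₁/(1 + λh₁).
Solve for λ: λE₁h₂ = E₂(1 + λh₁) → λ(E₁h₂ − E₂h₁) = E₂ → λ = E₂/(E₁h₂ − E₂h₁).
λ = 11.7/(11.9×4.44 − 11.7×2.56) = 11.7/22.88 = 0.5113 per s.

0.511 per s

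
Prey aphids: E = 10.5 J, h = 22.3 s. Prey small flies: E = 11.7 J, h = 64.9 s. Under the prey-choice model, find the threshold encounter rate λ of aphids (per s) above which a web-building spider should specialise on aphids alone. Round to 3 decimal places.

0.028 per s

Drop small flies once their profitability E₂/h₂ falls below the rate achievable on aphids alone: E₂/h₂ = λE₁/(1 + λh₁).
Solve for λ: λE₁h₂ = E₂(1 + λh₁) → λ(E₁h₂ − E₂h₁) = E₂ → λ = E₂/(E₁h₂ − E₂h₁).
λ = 11.7/(10.5×64.9 − 11.7×22.3) = 11.7/420.5 = 0.02782 per s.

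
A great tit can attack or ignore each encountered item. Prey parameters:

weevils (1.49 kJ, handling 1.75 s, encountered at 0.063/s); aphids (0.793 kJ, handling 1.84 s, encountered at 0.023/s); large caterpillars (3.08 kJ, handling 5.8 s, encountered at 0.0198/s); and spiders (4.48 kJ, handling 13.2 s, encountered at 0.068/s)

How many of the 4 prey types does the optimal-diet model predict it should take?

4

Profitabilities (E/h, kJ/s): weevils 0.851, large caterpillars 0.531, aphids 0.431, spiders 0.339. Add prey in this order while the next type's profitability exceeds the intake rate on those already taken.
Rate on top 1: 0.08455. large caterpillars: 0.531 > 0.08455 → include.
Rate on top 2: 0.1264. aphids: 0.431 > 0.1264 → include.
Rate on top 3: 0.1366. spiders: 0.339 > 0.1366 → include.
Optimal diet: weevils, large caterpillars, aphids, spiders — 4 of 4 types.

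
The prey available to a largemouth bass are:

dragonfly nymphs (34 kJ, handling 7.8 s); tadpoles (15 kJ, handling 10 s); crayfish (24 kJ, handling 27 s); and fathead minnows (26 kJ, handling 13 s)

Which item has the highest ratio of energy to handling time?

In descending order of E/h:
dragonfly nymphs: 34/7.8 = 4.36 kJ/s
fathead minnows: 26/13 = 2 kJ/s
tadpoles: 15/10 = 1.5 kJ/s
crayfish: 24/27 = 0.889 kJ/s

dragonfly nymphs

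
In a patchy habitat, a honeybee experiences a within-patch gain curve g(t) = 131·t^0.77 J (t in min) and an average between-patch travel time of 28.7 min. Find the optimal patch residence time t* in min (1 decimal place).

By the marginal value theorem, leave when the instantaneous gain rate g'(t) equals the habitat-wide average g(t)/(T + t).
g'(t) = 0.77·131·t^-0.23. Setting 0.77·131·t^-0.23 = 131·t^0.77/(28.7+t) gives 0.77(28.7+t) = t, so 0.23·t = 0.77×28.7.
t* = 0.77×28.7/0.23 = 96.08 min.

96.1 min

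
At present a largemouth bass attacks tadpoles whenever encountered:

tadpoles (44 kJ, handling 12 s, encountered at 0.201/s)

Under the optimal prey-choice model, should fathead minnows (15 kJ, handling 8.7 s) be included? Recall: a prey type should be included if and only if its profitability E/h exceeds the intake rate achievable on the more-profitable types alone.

No

Intake rate on the current diet: R = (0.201×44) / (1 + 0.201×12) = 8.844/3.412 = 2.592 kJ/s.
Profitability of fathead minnows: 15/8.7 = 1.724 kJ/s.
1.724 < 2.592, so adding fathead minnows would lower the average — exclude it.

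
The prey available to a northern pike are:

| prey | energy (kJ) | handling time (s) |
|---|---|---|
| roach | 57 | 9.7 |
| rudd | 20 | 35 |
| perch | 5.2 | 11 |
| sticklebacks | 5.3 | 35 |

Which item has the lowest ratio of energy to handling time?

sticklebacks

Profitability E/h (kJ/s): roach = 57/9.7 = 5.88, rudd = 20/35 = 0.571, perch = 5.2/11 = 0.473, sticklebacks = 5.3/35 = 0.151.
Ranked: roach > rudd > perch > sticklebacks.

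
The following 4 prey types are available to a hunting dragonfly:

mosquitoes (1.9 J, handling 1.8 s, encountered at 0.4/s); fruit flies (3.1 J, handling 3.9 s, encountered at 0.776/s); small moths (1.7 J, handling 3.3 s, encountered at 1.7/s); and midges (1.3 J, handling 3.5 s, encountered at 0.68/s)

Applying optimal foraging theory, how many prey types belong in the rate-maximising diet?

2

Rank by E/h (J/s): mosquitoes 1.06, fruit flies 0.795, small moths 0.515, midges 0.371. Include each in turn until the next type's E/h falls below the running intake rate.
Rate on top 1: 0.4419. fruit flies: 0.795 > 0.4419 → include.
Rate on top 2: 0.6669. small moths: 0.515 < 0.6669 → exclude; stop.
Optimal diet: mosquitoes, fruit flies — 2 of 4 types.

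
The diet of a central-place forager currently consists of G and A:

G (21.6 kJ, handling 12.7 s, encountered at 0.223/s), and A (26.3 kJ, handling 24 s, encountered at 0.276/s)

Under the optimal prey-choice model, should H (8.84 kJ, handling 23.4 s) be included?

Intake rate on the current diet: R = (0.223×21.6 + 0.276×26.3) / (1 + 0.223×12.7 + 0.276×24) = 12.08/10.46 = 1.155 kJ/s.
Profitability of H: 8.84/23.4 = 0.3778 kJ/s.
Since 0.3778 < R, time spent handling H is better spent searching.

No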